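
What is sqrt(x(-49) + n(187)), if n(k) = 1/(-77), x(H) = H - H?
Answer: I*sqrt(77)/77 ≈ 0.11396*I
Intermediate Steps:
x(H) = 0
n(k) = -1/77
sqrt(x(-49) + n(187)) = sqrt(0 - 1/77) = sqrt(-1/77) = I*sqrt(77)/77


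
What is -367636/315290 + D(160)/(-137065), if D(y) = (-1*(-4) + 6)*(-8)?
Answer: -5036480514/4321522385 ≈ -1.1654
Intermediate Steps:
D(y) = -80 (D(y) = (4 + 6)*(-8) = 10*(-8) = -80)
-367636/315290 + D(160)/(-137065) = -367636/315290 - 80/(-137065) = -367636*1/315290 - 80*(-1/137065) = -183818/157645 + 16/27413 = -5036480514/4321522385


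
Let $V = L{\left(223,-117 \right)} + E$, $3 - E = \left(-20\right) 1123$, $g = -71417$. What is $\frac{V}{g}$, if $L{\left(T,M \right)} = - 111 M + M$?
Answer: $- \frac{35333}{71417} \approx -0.49474$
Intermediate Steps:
$L{\left(T,M \right)} = - 110 M$
$E = 22463$ ($E = 3 - \left(-20\right) 1123 = 3 - -22460 = 3 + 22460 = 22463$)
$V = 35333$ ($V = \left(-110\right) \left(-117\right) + 22463 = 12870 + 22463 = 35333$)
$\frac{V}{g} = \frac{35333}{-71417} = 35333 \left(- \frac{1}{71417}\right) = - \frac{35333}{71417}$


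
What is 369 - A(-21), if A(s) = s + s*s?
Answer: -51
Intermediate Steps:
A(s) = s + s²
369 - A(-21) = 369 - (-21)*(1 - 21) = 369 - (-21)*(-20) = 369 - 1*420 = 369 - 420 = -51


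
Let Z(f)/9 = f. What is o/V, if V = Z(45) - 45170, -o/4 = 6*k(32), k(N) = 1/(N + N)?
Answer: 3/358120 ≈ 8.3771e-6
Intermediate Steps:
k(N) = 1/(2*N)
Z(f) = 9*f
o = -3/8 (o = -24*(½)/32 = -24*(½)*(1/32) = -24/64 = -4*3/32 = -3/8 ≈ -0.37500)
V = -44765 (V = 9*45 - 45170 = 405 - 45170 = -44765)
o/V = -3/8/(-44765) = -3/8*(-1/44765) = 3/358120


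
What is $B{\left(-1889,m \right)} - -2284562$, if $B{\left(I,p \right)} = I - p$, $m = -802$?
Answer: $2283475$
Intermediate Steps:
$B{\left(-1889,m \right)} - -2284562 = \left(-1889 - -802\right) - -2284562 = \left(-1889 + 802\right) + 2284562 = -1087 + 2284562 = 2283475$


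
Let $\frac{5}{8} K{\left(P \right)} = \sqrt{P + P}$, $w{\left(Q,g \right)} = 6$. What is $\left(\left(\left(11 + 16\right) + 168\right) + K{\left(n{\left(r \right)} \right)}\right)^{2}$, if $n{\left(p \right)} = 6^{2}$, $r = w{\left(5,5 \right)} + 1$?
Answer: $\frac{955233}{25} + 3744 \sqrt{2} \approx 43504.0$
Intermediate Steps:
$r = 7$ ($r = 6 + 1 = 7$)
$n{\left(p \right)} = 36$
$K{\left(P \right)} = \frac{8 \sqrt{2} \sqrt{P}}{5}$ ($K{\left(P \right)} = \frac{8 \sqrt{P + P}}{5} = \frac{8 \sqrt{2 P}}{5} = \frac{8 \sqrt{2} \sqrt{P}}{5}$)
$\left(\left(\left(11 + 16\right) + 168\right) + K{\left(n{\left(r \right)} \right)}\right)^{2} = \left(\left(\left(11 + 16\right) + 168\right) + \frac{8 \sqrt{2} \sqrt{36}}{5}\right)^{2} = \left(\left(27 + 168\right) + \frac{8}{5} \sqrt{2} \cdot 6\right)^{2} = \left(195 + \frac{48 \sqrt{2}}{5}\right)^{2}$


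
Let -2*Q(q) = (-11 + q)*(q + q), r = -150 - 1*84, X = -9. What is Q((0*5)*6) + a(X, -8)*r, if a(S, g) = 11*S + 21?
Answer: 18252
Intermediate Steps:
r = -234 (r = -150 - 84 = -234)
Q(q) = -q*(-11 + q) (Q(q) = -(-11 + q)*(q + q)/2 = -(-11 + q)*2*q/2 = -q*(-11 + q))
a(S, g) = 21 + 11*S
Q((0*5)*6) + a(X, -8)*r = ((0*5)*6)*(11 - 0*5*6) + (21 + 11*(-9))*(-234) = (0*6)*(11 - 0*6) + (21 - 99)*(-234) = 0*(11 - 1*0) - 78*(-234) = 0*(11 + 0) + 18252 = 0*11 + 18252 = 0 + 18252 = 18252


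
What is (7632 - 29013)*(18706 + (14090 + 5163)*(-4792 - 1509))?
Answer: 2593396571307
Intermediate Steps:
(7632 - 29013)*(18706 + (14090 + 5163)*(-4792 - 1509)) = -21381*(18706 + 19253*(-6301)) = -21381*(18706 - 121313153) = -21381*(-121294447) = 2593396571307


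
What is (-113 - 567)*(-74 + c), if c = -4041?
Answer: 2798200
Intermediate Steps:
(-113 - 567)*(-74 + c) = (-113 - 567)*(-74 - 4041) = -680*(-4115) = 2798200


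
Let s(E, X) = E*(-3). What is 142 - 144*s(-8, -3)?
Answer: -3314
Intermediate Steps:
s(E, X) = -3*E
142 - 144*s(-8, -3) = 142 - (-432)*(-8) = 142 - 144*24 = 142 - 3456 = -3314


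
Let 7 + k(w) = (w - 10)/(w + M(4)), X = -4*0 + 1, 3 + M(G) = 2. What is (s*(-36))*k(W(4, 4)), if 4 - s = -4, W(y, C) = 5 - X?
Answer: 2592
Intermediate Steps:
M(G) = -1 (M(G) = -3 + 2 = -1)
X = 1 (X = 0 + 1 = 1)
W(y, C) = 4 (W(y, C) = 5 - 1*1 = 5 - 1 = 4)
k(w) = -7 + (-10 + w)/(-1 + w) (k(w) = -7 + (w - 10)/(w - 1) = -7 + (-10 + w)/(-1 + w))
s = 8 (s = 4 - 1*(-4) = 4 + 4 = 8)
(s*(-36))*k(W(4, 4)) = (8*(-36))*(3*(-1 - 2*4)/(-1 + 4)) = -864*(-1 - 8)/3 = -864*(-9)/3 = -288*(-9) = 2592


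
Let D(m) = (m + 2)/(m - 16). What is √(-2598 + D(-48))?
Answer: I*√166226/8 ≈ 50.964*I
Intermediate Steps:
D(m) = (2 + m)/(-16 + m)
√(-2598 + D(-48)) = √(-2598 + (2 - 48)/(-16 - 48)) = √(-2598 - 46/(-64)) = √(-2598 - 1/64*(-46)) = √(-2598 + 23/32) = √(-83113/32) = I*√166226/8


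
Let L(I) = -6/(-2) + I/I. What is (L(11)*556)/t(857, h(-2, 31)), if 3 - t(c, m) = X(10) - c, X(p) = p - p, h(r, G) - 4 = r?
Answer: 556/215 ≈ 2.5860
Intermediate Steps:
h(r, G) = 4 + r
L(I) = 4 (L(I) = -6*(-1/2) + 1 = 3 + 1 = 4)
X(p) = 0
t(c, m) = 3 + c (t(c, m) = 3 - (0 - c) = 3 - (-1)*c = 3 + c)
(L(11)*556)/t(857, h(-2, 31)) = (4*556)/(3 + 857) = 2224/860 = 2224*(1/860) = 556/215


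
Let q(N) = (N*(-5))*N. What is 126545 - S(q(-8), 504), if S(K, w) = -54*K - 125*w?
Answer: 172265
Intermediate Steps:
q(N) = -5*N² (q(N) = (-5*N)*N = -5*N²)
S(K, w) = -125*w - 54*K
126545 - S(q(-8), 504) = 126545 - (-125*504 - (-270)*(-8)²) = 126545 - (-63000 - (-270)*64) = 126545 - (-63000 - 54*(-320)) = 126545 - (-63000 + 17280) = 126545 - 1*(-45720) = 126545 + 45720 = 172265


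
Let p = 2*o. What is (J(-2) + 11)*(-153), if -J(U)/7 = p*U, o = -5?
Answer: 19737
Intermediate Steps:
p = -10 (p = 2*(-5) = -10)
J(U) = 70*U (J(U) = -(-70)*U = 70*U)
(J(-2) + 11)*(-153) = (70*(-2) + 11)*(-153) = (-140 + 11)*(-153) = -129*(-153) = 19737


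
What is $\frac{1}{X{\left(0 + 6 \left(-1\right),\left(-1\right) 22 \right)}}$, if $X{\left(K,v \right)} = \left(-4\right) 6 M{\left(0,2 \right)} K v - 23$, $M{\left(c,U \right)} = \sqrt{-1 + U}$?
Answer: $- \frac{1}{3191} \approx -0.00031338$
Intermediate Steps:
$X{\left(K,v \right)} = -23 - 24 K v$ ($X{\left(K,v \right)} = \left(-4\right) 6 \sqrt{-1 + 2} K v - 23 = - 24 \sqrt{1} K v - 23 = \left(-24\right) 1 K v - 23 = - 24 K v - 23 = -23 - 24 K v$)
$\frac{1}{X{\left(0 + 6 \left(-1\right),\left(-1\right) 22 \right)}} = \frac{1}{-23 - 24 \left(0 + 6 \left(-1\right)\right) \left(\left(-1\right) 22\right)} = \frac{1}{-23 - 24 \left(0 - 6\right) \left(-22\right)} = \frac{1}{-23 - \left(-144\right) \left(-22\right)} = \frac{1}{-23 - 3168} = \frac{1}{-3191} = - \frac{1}{3191}$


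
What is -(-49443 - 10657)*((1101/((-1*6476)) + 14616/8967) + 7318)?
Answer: 304108273357625/691313 ≈ 4.3990e+8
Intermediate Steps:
-(-49443 - 10657)*((1101/((-1*6476)) + 14616/8967) + 7318) = -(-60100)*((1101/(-6476) + 14616*(1/8967)) + 7318) = -(-60100)*((1101*(-1/6476) + 696/427) + 7318) = -(-60100)*((-1101/6476 + 696/427) + 7318) = -(-60100)*(4037169/2765252 + 7318) = -(-60100)*20240151305/2765252 = -1*(-304108273357625/691313) = 304108273357625/691313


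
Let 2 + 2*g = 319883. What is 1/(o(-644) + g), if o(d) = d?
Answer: 2/318593 ≈ 6.2776e-6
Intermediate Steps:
g = 319881/2 (g = -1 + (½)*319883 = -1 + 319883/2 = 319881/2 ≈ 1.5994e+5)
1/(o(-644) + g) = 1/(-644 + 319881/2) = 1/(318593/2) = 2/318593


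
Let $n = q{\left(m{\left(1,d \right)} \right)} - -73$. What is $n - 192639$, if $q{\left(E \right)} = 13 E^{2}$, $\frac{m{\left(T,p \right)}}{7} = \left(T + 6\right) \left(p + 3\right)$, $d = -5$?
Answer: $-67714$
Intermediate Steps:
$m{\left(T,p \right)} = 7 \left(3 + p\right) \left(6 + T\right)$ ($m{\left(T,p \right)} = 7 \left(T + 6\right) \left(p + 3\right) = 7 \left(6 + T\right) \left(3 + p\right) = 7 \left(3 + p\right) \left(6 + T\right)$)
$n = 124925$ ($n = 13 \left(126 + 21 \cdot 1 + 42 \left(-5\right) + 7 \cdot 1 \left(-5\right)\right)^{2} - -73 = 13 \left(126 + 21 - 210 - 35\right)^{2} + 73 = 13 \left(-98\right)^{2} + 73 = 13 \cdot 9604 + 73 = 124852 + 73 = 124925$)
$n - 192639 = 124925 - 192639 = -67714$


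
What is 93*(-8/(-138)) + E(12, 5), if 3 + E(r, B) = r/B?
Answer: 551/115 ≈ 4.7913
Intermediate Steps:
E(r, B) = -3 + r/B
93*(-8/(-138)) + E(12, 5) = 93*(-8/(-138)) + (-3 + 12/5) = 93*(-8*(-1/138)) + (-3 + 12*(⅕)) = 93*(4/69) + (-3 + 12/5) = 124/23 - ⅗ = 551/115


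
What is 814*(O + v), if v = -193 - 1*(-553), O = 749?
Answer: 902726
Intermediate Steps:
v = 360 (v = -193 + 553 = 360)
814*(O + v) = 814*(749 + 360) = 814*1109 = 902726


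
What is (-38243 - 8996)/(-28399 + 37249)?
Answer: -47239/8850 ≈ -5.3377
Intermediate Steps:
(-38243 - 8996)/(-28399 + 37249) = -47239/8850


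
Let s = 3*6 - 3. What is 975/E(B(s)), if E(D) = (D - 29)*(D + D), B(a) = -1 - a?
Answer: 65/96 ≈ 0.67708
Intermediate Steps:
s = 15 (s = 18 - 3 = 15)
E(D) = 2*D*(-29 + D) (E(D) = (-29 + D)*(2*D) = 2*D*(-29 + D))
975/E(B(s)) = 975/((2*(-1 - 1*15)*(-29 + (-1 - 1*15)))) = 975/((2*(-1 - 15)*(-29 + (-1 - 15)))) = 975/((2*(-16)*(-29 - 16))) = 975/((2*(-16)*(-45))) = 975/1440 = 975*(1/1440) = 65/96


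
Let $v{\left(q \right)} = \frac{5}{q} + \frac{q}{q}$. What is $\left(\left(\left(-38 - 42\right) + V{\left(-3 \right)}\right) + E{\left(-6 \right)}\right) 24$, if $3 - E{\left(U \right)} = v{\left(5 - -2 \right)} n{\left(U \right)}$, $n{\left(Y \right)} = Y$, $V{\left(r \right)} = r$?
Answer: $- \frac{11712}{7} \approx -1673.1$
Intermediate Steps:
$v{\left(q \right)} = 1 + \frac{5}{q}$ ($v{\left(q \right)} = \frac{5}{q} + 1 = 1 + \frac{5}{q}$)
$E{\left(U \right)} = 3 - \frac{12 U}{7}$ ($E{\left(U \right)} = 3 - \frac{5 + \left(5 - -2\right)}{5 - -2} U = 3 - \frac{5 + \left(5 + 2\right)}{5 + 2} U = 3 - \frac{5 + 7}{7} U = 3 - \frac{1}{7} \cdot 12 U = 3 - \frac{12 U}{7}$)
$\left(\left(\left(-38 - 42\right) + V{\left(-3 \right)}\right) + E{\left(-6 \right)}\right) 24 = \left(\left(\left(-38 - 42\right) - 3\right) + \left(3 - - \frac{72}{7}\right)\right) 24 = \left(\left(-80 - 3\right) + \left(3 + \frac{72}{7}\right)\right) 24 = \left(-83 + \frac{93}{7}\right) 24 = \left(- \frac{488}{7}\right) 24 = - \frac{11712}{7}$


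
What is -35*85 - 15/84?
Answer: -83305/28 ≈ -2975.2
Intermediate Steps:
-35*85 - 15/84 = -2975 - 15*1/84 = -2975 - 5/28 = -83305/28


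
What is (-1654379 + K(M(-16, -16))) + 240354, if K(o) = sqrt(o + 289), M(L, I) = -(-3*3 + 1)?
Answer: -1414025 + 3*sqrt(33) ≈ -1.4140e+6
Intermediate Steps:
M(L, I) = 8 (M(L, I) = -(-9 + 1) = -1*(-8) = 8)
K(o) = sqrt(289 + o)
(-1654379 + K(M(-16, -16))) + 240354 = (-1654379 + sqrt(289 + 8)) + 240354 = (-1654379 + sqrt(297)) + 240354 = (-1654379 + 3*sqrt(33)) + 240354 = -1414025 + 3*sqrt(33)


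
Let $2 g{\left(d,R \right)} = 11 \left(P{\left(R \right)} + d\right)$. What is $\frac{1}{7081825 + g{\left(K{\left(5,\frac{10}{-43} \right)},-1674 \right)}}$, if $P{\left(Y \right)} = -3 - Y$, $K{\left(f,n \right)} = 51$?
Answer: $\frac{1}{7091296} \approx 1.4102 \cdot 10^{-7}$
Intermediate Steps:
$g{\left(d,R \right)} = - \frac{33}{2} - \frac{11 R}{2} + \frac{11 d}{2}$ ($g{\left(d,R \right)} = \frac{11 \left(\left(-3 - R\right) + d\right)}{2} = \frac{11 \left(-3 + d - R\right)}{2} = \frac{-33 - 11 R + 11 d}{2} = - \frac{33}{2} - \frac{11 R}{2} + \frac{11 d}{2}$)
$\frac{1}{7081825 + g{\left(K{\left(5,\frac{10}{-43} \right)},-1674 \right)}} = \frac{1}{7081825 - -9471} = \frac{1}{7081825 + \left(- \frac{33}{2} + 9207 + \frac{561}{2}\right)} = \frac{1}{7081825 + 9471} = \frac{1}{7091296}$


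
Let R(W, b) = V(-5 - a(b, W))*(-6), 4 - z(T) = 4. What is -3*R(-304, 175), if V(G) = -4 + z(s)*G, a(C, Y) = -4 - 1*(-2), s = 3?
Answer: -72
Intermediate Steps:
z(T) = 0 (z(T) = 4 - 1*4 = 4 - 4 = 0)
a(C, Y) = -2 (a(C, Y) = -4 + 2 = -2)
V(G) = -4 (V(G) = -4 + 0*G = -4 + 0 = -4)
R(W, b) = 24 (R(W, b) = -4*(-6) = 24)
-3*R(-304, 175) = -3*24 = -72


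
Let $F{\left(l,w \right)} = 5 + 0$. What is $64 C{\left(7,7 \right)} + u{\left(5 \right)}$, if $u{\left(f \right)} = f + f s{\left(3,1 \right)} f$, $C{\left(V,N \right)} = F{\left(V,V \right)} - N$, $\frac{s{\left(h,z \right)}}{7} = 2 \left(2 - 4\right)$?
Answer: $-823$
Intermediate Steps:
$s{\left(h,z \right)} = -28$ ($s{\left(h,z \right)} = 7 \cdot 2 \left(2 - 4\right) = 7 \cdot 2 \left(-2\right) = 7 \left(-4\right) = -28$)
$F{\left(l,w \right)} = 5$
$C{\left(V,N \right)} = 5 - N$
$u{\left(f \right)} = f - 28 f^{2}$ ($u{\left(f \right)} = f + f \left(-28\right) f = f + - 28 f f = f - 28 f^{2}$)
$64 C{\left(7,7 \right)} + u{\left(5 \right)} = 64 \left(5 - 7\right) + 5 \left(1 - 140\right) = 64 \left(-2\right) + 5 \left(-139\right) = -128 - 695 = -823$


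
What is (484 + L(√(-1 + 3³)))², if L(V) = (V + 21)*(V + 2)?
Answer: 318458 + 25392*√26 ≈ 4.4793e+5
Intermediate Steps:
L(V) = (2 + V)*(21 + V) (L(V) = (21 + V)*(2 + V) = (2 + V)*(21 + V))
(484 + L(√(-1 + 3³)))² = (484 + (42 + (√(-1 + 3³))² + 23*√(-1 + 3³)))² = (484 + (42 + (√(-1 + 27))² + 23*√(-1 + 27)))² = (484 + (42 + (√26)² + 23*√26))² = (484 + (42 + 26 + 23*√26))² = (484 + (68 + 23*√26))² = (552 + 23*√26)²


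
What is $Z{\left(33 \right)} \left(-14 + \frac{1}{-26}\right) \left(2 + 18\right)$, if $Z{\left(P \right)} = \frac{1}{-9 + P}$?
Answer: $- \frac{1825}{156} \approx -11.699$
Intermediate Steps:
$Z{\left(33 \right)} \left(-14 + \frac{1}{-26}\right) \left(2 + 18\right) = \frac{\left(-14 + \frac{1}{-26}\right) \left(2 + 18\right)}{-9 + 33} = \frac{\left(-14 - \frac{1}{26}\right) 20}{24} = \frac{\left(- \frac{365}{26}\right) 20}{24} = \frac{1}{24} \left(- \frac{3650}{13}\right) = - \frac{1825}{156}$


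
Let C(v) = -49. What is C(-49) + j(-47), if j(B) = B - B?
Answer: -49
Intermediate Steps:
j(B) = 0
C(-49) + j(-47) = -49 + 0 = -49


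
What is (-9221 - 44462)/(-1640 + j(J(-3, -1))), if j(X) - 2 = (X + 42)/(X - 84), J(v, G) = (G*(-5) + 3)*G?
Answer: 2469418/75365 ≈ 32.766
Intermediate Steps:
J(v, G) = G*(3 - 5*G) (J(v, G) = (-5*G + 3)*G = (3 - 5*G)*G = G*(3 - 5*G))
j(X) = 2 + (42 + X)/(-84 + X) (j(X) = 2 + (X + 42)/(X - 84) = 2 + (42 + X)/(-84 + X))
(-9221 - 44462)/(-1640 + j(J(-3, -1))) = (-9221 - 44462)/(-1640 + 3*(-42 - (3 - 5*(-1)))/(-84 - (3 - 5*(-1)))) = -53683/(-1640 + 3*(-42 - (3 + 5))/(-84 - (3 + 5))) = -53683/(-1640 + 3*(-42 - 1*8)/(-84 - 1*8)) = -53683/(-1640 + 3*(-42 - 8)/(-84 - 8)) = -53683/(-1640 + 3*(-50)/(-92)) = -53683/(-1640 + 3*(-1/92)*(-50)) = -53683/(-1640 + 75/46) = -53683/(-75365/46) = -53683*(-46/75365) = 2469418/75365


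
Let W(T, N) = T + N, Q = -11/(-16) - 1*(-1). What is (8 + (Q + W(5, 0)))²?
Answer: 55225/256 ≈ 215.72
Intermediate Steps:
Q = 27/16 (Q = -11*(-1/16) + 1 = 11/16 + 1 = 27/16 ≈ 1.6875)
W(T, N) = N + T
(8 + (Q + W(5, 0)))² = (8 + (27/16 + (0 + 5)))² = (8 + (27/16 + 5))² = (8 + 107/16)² = (235/16)² = 55225/256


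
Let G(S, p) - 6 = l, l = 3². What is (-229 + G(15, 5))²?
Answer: 45796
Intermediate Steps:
l = 9
G(S, p) = 15 (G(S, p) = 6 + 9 = 15)
(-229 + G(15, 5))² = (-229 + 15)² = (-214)² = 45796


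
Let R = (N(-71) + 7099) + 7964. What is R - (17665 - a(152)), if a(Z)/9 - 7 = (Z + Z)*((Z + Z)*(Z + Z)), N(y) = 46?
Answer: 252847683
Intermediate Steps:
a(Z) = 63 + 72*Z**3 (a(Z) = 63 + 9*((Z + Z)*((Z + Z)*(Z + Z))) = 63 + 9*((2*Z)*((2*Z)*(2*Z))) = 63 + 9*((2*Z)*(4*Z**2)) = 63 + 9*(8*Z**3) = 63 + 72*Z**3)
R = 15109 (R = (46 + 7099) + 7964 = 7145 + 7964 = 15109)
R - (17665 - a(152)) = 15109 - (17665 - (63 + 72*152**3)) = 15109 - (17665 - (63 + 72*3511808)) = 15109 - (17665 - (63 + 252850176)) = 15109 - (17665 - 1*252850239) = 15109 - (17665 - 252850239) = 15109 - 1*(-252832574) = 15109 + 252832574 = 252847683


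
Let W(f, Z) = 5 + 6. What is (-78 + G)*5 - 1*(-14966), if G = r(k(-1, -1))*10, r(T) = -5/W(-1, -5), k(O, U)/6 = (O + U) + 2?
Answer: 160086/11 ≈ 14553.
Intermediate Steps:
W(f, Z) = 11
k(O, U) = 12 + 6*O + 6*U (k(O, U) = 6*((O + U) + 2) = 6*(2 + O + U) = 12 + 6*O + 6*U)
r(T) = -5/11
G = -50/11 (G = -5/11*10 = -50/11 ≈ -4.5455)
(-78 + G)*5 - 1*(-14966) = (-78 - 50/11)*5 - 1*(-14966) = -908/11*5 + 14966 = -4540/11 + 14966 = 160086/11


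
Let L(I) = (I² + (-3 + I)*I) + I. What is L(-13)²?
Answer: 132496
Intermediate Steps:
L(I) = I + I² + I*(-3 + I) (L(I) = (I² + I*(-3 + I)) + I = I + I² + I*(-3 + I))
L(-13)² = (2*(-13)*(-1 - 13))² = (2*(-13)*(-14))² = 364² = 132496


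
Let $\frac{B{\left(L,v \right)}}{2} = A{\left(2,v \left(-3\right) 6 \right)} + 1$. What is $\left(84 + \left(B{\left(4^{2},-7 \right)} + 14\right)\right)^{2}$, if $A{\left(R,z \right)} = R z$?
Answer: $364816$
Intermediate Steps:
$B{\left(L,v \right)} = 2 - 72 v$ ($B{\left(L,v \right)} = 2 \left(2 v \left(-3\right) 6 + 1\right) = 2 \left(2 - 3 v 6 + 1\right) = 2 \left(2 \left(- 18 v\right) + 1\right) = 2 \left(- 36 v + 1\right) = 2 \left(1 - 36 v\right) = 2 - 72 v$)
$\left(84 + \left(B{\left(4^{2},-7 \right)} + 14\right)\right)^{2} = \left(84 + \left(\left(2 - -504\right) + 14\right)\right)^{2} = \left(84 + \left(\left(2 + 504\right) + 14\right)\right)^{2} = \left(84 + \left(506 + 14\right)\right)^{2} = \left(84 + 520\right)^{2} = 604^{2} = 364816$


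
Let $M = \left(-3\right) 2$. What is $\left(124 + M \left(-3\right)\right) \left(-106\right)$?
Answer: $-15052$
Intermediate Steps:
$M = -6$
$\left(124 + M \left(-3\right)\right) \left(-106\right) = \left(124 - -18\right) \left(-106\right) = \left(124 + 18\right) \left(-106\right) = 142 \left(-106\right) = -15052$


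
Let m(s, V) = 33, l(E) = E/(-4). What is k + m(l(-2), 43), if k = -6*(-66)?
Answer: 429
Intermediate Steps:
l(E) = -E/4 (l(E) = E*(-¼) = -E/4)
k = 396
k + m(l(-2), 43) = 396 + 33 = 429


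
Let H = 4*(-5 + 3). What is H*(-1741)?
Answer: 13928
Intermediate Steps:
H = -8 (H = 4*(-2) = -8)
H*(-1741) = -8*(-1741) = 13928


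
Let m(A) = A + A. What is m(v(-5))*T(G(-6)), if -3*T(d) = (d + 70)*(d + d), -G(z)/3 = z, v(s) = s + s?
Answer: 21120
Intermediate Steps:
v(s) = 2*s
m(A) = 2*A
G(z) = -3*z
T(d) = -2*d*(70 + d)/3 (T(d) = -(d + 70)*(d + d)/3 = -(70 + d)*2*d/3 = -2*d*(70 + d)/3)
m(v(-5))*T(G(-6)) = (2*(2*(-5)))*(-2*(-3*(-6))*(70 - 3*(-6))/3) = (2*(-10))*(-2/3*18*(70 + 18)) = -(-40)*18*88/3 = -20*(-1056) = 21120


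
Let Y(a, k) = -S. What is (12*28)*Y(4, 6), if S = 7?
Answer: -2352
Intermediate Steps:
Y(a, k) = -7 (Y(a, k) = -1*7 = -7)
(12*28)*Y(4, 6) = (12*28)*(-7) = 336*(-7) = -2352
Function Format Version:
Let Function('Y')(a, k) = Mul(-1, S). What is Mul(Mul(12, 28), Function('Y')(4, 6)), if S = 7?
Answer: -2352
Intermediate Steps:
Function('Y')(a, k) = -7 (Function('Y')(a, k) = Mul(-1, 7) = -7)
Mul(Mul(12, 28), Function('Y')(4, 6)) = Mul(Mul(12, 28), -7) = Mul(336, -7) = -2352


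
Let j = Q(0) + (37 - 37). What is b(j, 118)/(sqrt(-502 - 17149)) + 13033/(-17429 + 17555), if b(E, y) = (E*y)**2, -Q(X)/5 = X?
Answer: 13033/126 ≈ 103.44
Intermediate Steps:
Q(X) = -5*X
j = 0 (j = -5*0 + (37 - 37) = 0 + 0 = 0)
b(E, y) = E**2*y**2
b(j, 118)/(sqrt(-502 - 17149)) + 13033/(-17429 + 17555) = (0**2*118**2)/(sqrt(-502 - 17149)) + 13033/(-17429 + 17555) = (0*13924)/(sqrt(-17651)) + 13033/126 = 0/((I*sqrt(17651))) + 13033*(1/126) = 0*(-I*sqrt(17651)/17651) + 13033/126 = 0 + 13033/126 = 13033/126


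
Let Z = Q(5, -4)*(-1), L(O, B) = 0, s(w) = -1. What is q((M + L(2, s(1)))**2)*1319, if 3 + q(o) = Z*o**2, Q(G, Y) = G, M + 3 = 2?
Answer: -10552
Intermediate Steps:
M = -1 (M = -3 + 2 = -1)
Z = -5 (Z = 5*(-1) = -5)
q(o) = -3 - 5*o**2
q((M + L(2, s(1)))**2)*1319 = (-3 - 5*(-1 + 0)**4)*1319 = (-3 - 5*((-1)**2)**2)*1319 = (-3 - 5*1**2)*1319 = (-3 - 5*1)*1319 = (-3 - 5)*1319 = -8*1319 = -10552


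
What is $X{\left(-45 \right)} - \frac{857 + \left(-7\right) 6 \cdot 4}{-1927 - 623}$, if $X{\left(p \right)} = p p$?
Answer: $\frac{5164439}{2550} \approx 2025.3$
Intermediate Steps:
$X{\left(p \right)} = p^{2}$
$X{\left(-45 \right)} - \frac{857 + \left(-7\right) 6 \cdot 4}{-1927 - 623} = \left(-45\right)^{2} - \frac{857 + \left(-7\right) 6 \cdot 4}{-1927 - 623} = 2025 - \frac{857 - 168}{-2550} = 2025 - \left(857 - 168\right) \left(- \frac{1}{2550}\right) = 2025 - 689 \left(- \frac{1}{2550}\right) = 2025 - - \frac{689}{2550} = 2025 + \frac{689}{2550} = \frac{5164439}{2550}$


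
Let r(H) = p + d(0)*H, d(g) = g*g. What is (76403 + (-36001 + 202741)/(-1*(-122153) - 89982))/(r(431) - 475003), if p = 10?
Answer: -2458127653/15280999803 ≈ -0.16086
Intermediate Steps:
d(g) = g²
r(H) = 10 (r(H) = 10 + 0²*H = 10 + 0*H = 10 + 0 = 10)
(76403 + (-36001 + 202741)/(-1*(-122153) - 89982))/(r(431) - 475003) = (76403 + (-36001 + 202741)/(-1*(-122153) - 89982))/(10 - 475003) = (76403 + 166740/(122153 - 89982))/(-474993) = (76403 + 166740/32171)*(-1/474993) = (2458127653/32171)*(-1/474993) = -2458127653/15280999803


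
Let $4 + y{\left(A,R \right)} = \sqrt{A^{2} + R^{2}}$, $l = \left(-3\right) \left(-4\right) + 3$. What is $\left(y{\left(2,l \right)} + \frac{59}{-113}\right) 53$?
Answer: $- \frac{27083}{113} + 53 \sqrt{229} \approx 562.36$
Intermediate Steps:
$l = 15$ ($l = 12 + 3 = 15$)
$y{\left(A,R \right)} = -4 + \sqrt{A^{2} + R^{2}}$
$\left(y{\left(2,l \right)} + \frac{59}{-113}\right) 53 = \left(\left(-4 + \sqrt{2^{2} + 15^{2}}\right) + \frac{59}{-113}\right) 53 = \left(\left(-4 + \sqrt{4 + 225}\right) + 59 \left(- \frac{1}{113}\right)\right) 53 = \left(\left(-4 + \sqrt{229}\right) - \frac{59}{113}\right) 53 = \left(- \frac{511}{113} + \sqrt{229}\right) 53 = - \frac{27083}{113} + 53 \sqrt{229}$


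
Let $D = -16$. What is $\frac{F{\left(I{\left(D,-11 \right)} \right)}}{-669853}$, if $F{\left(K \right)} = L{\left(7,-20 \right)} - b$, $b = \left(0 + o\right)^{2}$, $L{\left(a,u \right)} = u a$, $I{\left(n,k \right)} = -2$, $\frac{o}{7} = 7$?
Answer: $\frac{2541}{669853} \approx 0.0037934$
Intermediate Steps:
$o = 49$ ($o = 7 \cdot 7 = 49$)
$L{\left(a,u \right)} = a u$
$b = 2401$ ($b = \left(0 + 49\right)^{2} = 49^{2} = 2401$)
$F{\left(K \right)} = -2541$ ($F{\left(K \right)} = 7 \left(-20\right) - 2401 = -140 - 2401 = -2541$)
$\frac{F{\left(I{\left(D,-11 \right)} \right)}}{-669853} = - \frac{2541}{-669853} = \left(-2541\right) \left(- \frac{1}{669853}\right) = \frac{2541}{669853}$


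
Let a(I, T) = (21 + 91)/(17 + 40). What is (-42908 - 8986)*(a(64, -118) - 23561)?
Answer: 23228878770/19 ≈ 1.2226e+9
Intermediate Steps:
a(I, T) = 112/57
(-42908 - 8986)*(a(64, -118) - 23561) = (-42908 - 8986)*(112/57 - 23561) = -51894*(-1342865/57) = 23228878770/19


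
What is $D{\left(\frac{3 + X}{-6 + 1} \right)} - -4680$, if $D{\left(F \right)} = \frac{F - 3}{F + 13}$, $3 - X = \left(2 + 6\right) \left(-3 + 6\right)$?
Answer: $\frac{388443}{83} \approx 4680.0$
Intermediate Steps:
$X = -21$ ($X = 3 - \left(2 + 6\right) \left(-3 + 6\right) = 3 - 8 \cdot 3 = 3 - 24 = -21$)
$D{\left(F \right)} = \frac{-3 + F}{13 + F}$
$D{\left(\frac{3 + X}{-6 + 1} \right)} - -4680 = \frac{-3 + \frac{3 - 21}{-6 + 1}}{13 + \frac{3 - 21}{-6 + 1}} - -4680 = \frac{-3 - \frac{18}{-5}}{13 - \frac{18}{-5}} + 4680 = \frac{-3 - - \frac{18}{5}}{13 - - \frac{18}{5}} + 4680 = \frac{-3 + \frac{18}{5}}{13 + \frac{18}{5}} + 4680 = \frac{1}{\frac{83}{5}} \cdot \frac{3}{5} + 4680 = \frac{5}{83} \cdot \frac{3}{5} + 4680 = \frac{3}{83} + 4680 = \frac{388443}{83}$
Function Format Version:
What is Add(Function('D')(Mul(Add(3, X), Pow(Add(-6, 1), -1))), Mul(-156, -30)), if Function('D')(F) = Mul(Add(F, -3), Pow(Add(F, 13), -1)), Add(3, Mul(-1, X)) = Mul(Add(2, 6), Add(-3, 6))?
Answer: Rational(388443, 83) ≈ 4680.0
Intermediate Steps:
X = -21 (X = Add(3, Mul(-1, Mul(Add(2, 6), Add(-3, 6)))) = Add(3, Mul(-1, Mul(8, 3))) = Add(3, Mul(-1, 24)) = Add(3, -24) = -21)
Function('D')(F) = Mul(Pow(Add(13, F), -1), Add(-3, F)) (Function('D')(F) = Mul(Add(-3, F), Pow(Add(13, F), -1)) = Mul(Pow(Add(13, F), -1), Add(-3, F)))
Add(Function('D')(Mul(Add(3, X), Pow(Add(-6, 1), -1))), Mul(-156, -30)) = Add(Mul(Pow(Add(13, Mul(Add(3, -21), Pow(Add(-6, 1), -1))), -1), Add(-3, Mul(Add(3, -21), Pow(Add(-6, 1), -1)))), Mul(-156, -30)) = Add(Mul(Pow(Add(13, Mul(-18, Pow(-5, -1))), -1), Add(-3, Mul(-18, Pow(-5, -1)))), 4680) = Add(Mul(Pow(Add(13, Mul(-18, Rational(-1, 5))), -1), Add(-3, Mul(-18, Rational(-1, 5)))), 4680) = Add(Mul(Pow(Add(13, Rational(18, 5)), -1), Add(-3, Rational(18, 5))), 4680) = Add(Mul(Pow(Rational(83, 5), -1), Rational(3, 5)), 4680) = Add(Mul(Rational(5, 83), Rational(3, 5)), 4680) = Add(Rational(3, 83), 4680) = Rational(388443, 83)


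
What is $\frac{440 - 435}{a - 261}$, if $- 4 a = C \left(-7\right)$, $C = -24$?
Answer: $- \frac{5}{303} \approx -0.016502$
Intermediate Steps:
$a = -42$ ($a = - \frac{\left(-24\right) \left(-7\right)}{4} = \left(- \frac{1}{4}\right) 168 = -42$)
$\frac{440 - 435}{a - 261} = \frac{440 - 435}{-42 - 261} = \frac{5}{-303} = 5 \left(- \frac{1}{303}\right) = - \frac{5}{303}$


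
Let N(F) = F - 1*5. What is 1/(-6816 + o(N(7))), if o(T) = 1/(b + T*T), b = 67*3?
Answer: -205/1397279 ≈ -0.00014671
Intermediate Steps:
b = 201
N(F) = -5 + F (N(F) = F - 5 = -5 + F)
o(T) = 1/(201 + T²) (o(T) = 1/(201 + T*T) = 1/(201 + T²))
1/(-6816 + o(N(7))) = 1/(-6816 + 1/(201 + (-5 + 7)²)) = 1/(-6816 + 1/(201 + 2²)) = 1/(-6816 + 1/(201 + 4)) = 1/(-6816 + 1/205) = 1/(-1397279/205) = -205/1397279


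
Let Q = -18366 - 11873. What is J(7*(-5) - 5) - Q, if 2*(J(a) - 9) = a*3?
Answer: 30188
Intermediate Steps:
J(a) = 9 + 3*a/2 (J(a) = 9 + (a*3)/2 = 9 + (3*a)/2 = 9 + 3*a/2)
Q = -30239
J(7*(-5) - 5) - Q = (9 + 3*(7*(-5) - 5)/2) - 1*(-30239) = (9 + 3*(-35 - 5)/2) + 30239 = (9 + (3/2)*(-40)) + 30239 = (9 - 60) + 30239 = -51 + 30239 = 30188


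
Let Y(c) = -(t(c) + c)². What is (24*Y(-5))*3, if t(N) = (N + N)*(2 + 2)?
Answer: -145800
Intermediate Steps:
t(N) = 8*N (t(N) = (2*N)*4 = 8*N)
Y(c) = -81*c² (Y(c) = -(8*c + c)² = -(9*c)² = -81*c²)
(24*Y(-5))*3 = (24*(-81*(-5)²))*3 = (24*(-81*25))*3 = (24*(-2025))*3 = -48600*3 = -145800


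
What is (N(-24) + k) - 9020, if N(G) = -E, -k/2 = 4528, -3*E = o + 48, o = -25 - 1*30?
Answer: -54235/3 ≈ -18078.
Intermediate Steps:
o = -55 (o = -25 - 30 = -55)
E = 7/3 (E = -(-55 + 48)/3 = -⅓*(-7) = 7/3 ≈ 2.3333)
k = -9056 (k = -2*4528 = -9056)
N(G) = -7/3 (N(G) = -1*7/3 = -7/3)
(N(-24) + k) - 9020 = (-7/3 - 9056) - 9020 = -27175/3 - 9020 = -54235/3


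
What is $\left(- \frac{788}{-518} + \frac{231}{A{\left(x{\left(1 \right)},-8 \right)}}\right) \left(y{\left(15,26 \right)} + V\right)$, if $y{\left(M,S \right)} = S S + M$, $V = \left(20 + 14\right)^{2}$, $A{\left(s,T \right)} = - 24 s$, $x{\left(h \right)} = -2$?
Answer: $\frac{48478209}{4144} \approx 11698.0$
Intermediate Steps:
$V = 1156$ ($V = 34^{2} = 1156$)
$y{\left(M,S \right)} = M + S^{2}$ ($y{\left(M,S \right)} = S^{2} + M = M + S^{2}$)
$\left(- \frac{788}{-518} + \frac{231}{A{\left(x{\left(1 \right)},-8 \right)}}\right) \left(y{\left(15,26 \right)} + V\right) = \left(- \frac{788}{-518} + \frac{231}{\left(-24\right) \left(-2\right)}\right) \left(\left(15 + 26^{2}\right) + 1156\right) = \left(\left(-788\right) \left(- \frac{1}{518}\right) + \frac{231}{48}\right) \left(\left(15 + 676\right) + 1156\right) = \left(\frac{394}{259} + 231 \cdot \frac{1}{48}\right) \left(691 + 1156\right) = \left(\frac{394}{259} + \frac{77}{16}\right) 1847 = \frac{26247}{4144} \cdot 1847 = \frac{48478209}{4144}$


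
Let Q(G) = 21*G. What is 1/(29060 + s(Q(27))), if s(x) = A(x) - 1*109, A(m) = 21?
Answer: 1/28972 ≈ 3.4516e-5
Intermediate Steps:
s(x) = -88 (s(x) = 21 - 1*109 = 21 - 109 = -88)
1/(29060 + s(Q(27))) = 1/(29060 - 88) = 1/28972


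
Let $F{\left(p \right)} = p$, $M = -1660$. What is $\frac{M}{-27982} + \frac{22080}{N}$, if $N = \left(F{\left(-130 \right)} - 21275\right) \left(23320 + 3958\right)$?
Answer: $\frac{701907418}{11839338101} \approx 0.059286$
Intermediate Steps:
$N = -583885590$ ($N = \left(-130 - 21275\right) \left(23320 + 3958\right) = \left(-21405\right) 27278 = -583885590$)
$\frac{M}{-27982} + \frac{22080}{N} = - \frac{1660}{-27982} + \frac{22080}{-583885590} = \left(-1660\right) \left(- \frac{1}{27982}\right) + 22080 \left(- \frac{1}{583885590}\right) = \frac{830}{13991} - \frac{32}{846211} = \frac{701907418}{11839338101}$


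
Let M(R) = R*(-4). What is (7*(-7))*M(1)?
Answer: 196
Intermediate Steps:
M(R) = -4*R
(7*(-7))*M(1) = (7*(-7))*(-4*1) = -49*(-4) = 196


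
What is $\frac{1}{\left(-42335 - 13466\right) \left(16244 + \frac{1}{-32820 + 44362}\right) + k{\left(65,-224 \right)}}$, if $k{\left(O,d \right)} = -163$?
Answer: $- \frac{11542}{10462033663795} \approx -1.1032 \cdot 10^{-9}$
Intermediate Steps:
$\frac{1}{\left(-42335 - 13466\right) \left(16244 + \frac{1}{-32820 + 44362}\right) + k{\left(65,-224 \right)}} = \frac{1}{\left(-42335 - 13466\right) \left(16244 + \frac{1}{-32820 + 44362}\right) - 163} = \frac{1}{- 55801 \left(16244 + \frac{1}{11542}\right) - 163} = \frac{1}{\left(-55801\right) \frac{187488249}{11542} - 163} = \frac{1}{- \frac{10462031782449}{11542} - 163} = \frac{1}{- \frac{10462033663795}{11542}} = - \frac{11542}{10462033663795}$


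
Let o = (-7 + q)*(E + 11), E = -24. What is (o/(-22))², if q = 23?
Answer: 10816/121 ≈ 89.388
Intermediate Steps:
o = -208 (o = (-7 + 23)*(-24 + 11) = 16*(-13) = -208)
(o/(-22))² = (-208/(-22))² = (-208*(-1/22))² = (104/11)² = 10816/121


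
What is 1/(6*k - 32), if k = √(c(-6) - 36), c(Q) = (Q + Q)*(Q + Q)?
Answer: 2/179 + 9*√3/716 ≈ 0.032945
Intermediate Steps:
c(Q) = 4*Q² (c(Q) = (2*Q)*(2*Q) = 4*Q²)
k = 6*√3 (k = √(4*(-6)² - 36) = √(4*36 - 36) = √(144 - 36) = √108 = 6*√3 ≈ 10.392)
1/(6*k - 32) = 1/(6*(6*√3) - 32) = 1/(36*√3 - 32) = 1/(-32 + 36*√3)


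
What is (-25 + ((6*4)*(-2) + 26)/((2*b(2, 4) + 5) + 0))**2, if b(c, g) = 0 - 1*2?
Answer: 2209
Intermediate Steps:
b(c, g) = -2 (b(c, g) = 0 - 2 = -2)
(-25 + ((6*4)*(-2) + 26)/((2*b(2, 4) + 5) + 0))**2 = (-25 + ((6*4)*(-2) + 26)/((2*(-2) + 5) + 0))**2 = (-25 + (24*(-2) + 26)/((-4 + 5) + 0))**2 = (-25 + (-48 + 26)/(1 + 0))**2 = (-25 - 22/1)**2 = (-25 - 22*1)**2 = (-25 - 22)**2 = (-47)**2 = 2209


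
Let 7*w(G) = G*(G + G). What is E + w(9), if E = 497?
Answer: 3641/7 ≈ 520.14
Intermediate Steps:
w(G) = 2*G**2/7 (w(G) = (G*(G + G))/7 = (G*(2*G))/7 = (2*G**2)/7 = 2*G**2/7)
E + w(9) = 497 + (2/7)*9**2 = 497 + (2/7)*81 = 497 + 162/7 = 3641/7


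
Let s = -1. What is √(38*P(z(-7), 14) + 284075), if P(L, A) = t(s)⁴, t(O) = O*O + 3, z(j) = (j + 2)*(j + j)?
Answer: √293803 ≈ 542.04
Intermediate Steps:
z(j) = 2*j*(2 + j) (z(j) = (2 + j)*(2*j) = 2*j*(2 + j))
t(O) = 3 + O² (t(O) = O² + 3 = 3 + O²)
P(L, A) = 256 (P(L, A) = (3 + (-1)²)⁴ = (3 + 1)⁴ = 4⁴ = 256)
√(38*P(z(-7), 14) + 284075) = √(38*256 + 284075) = √(9728 + 284075) = √293803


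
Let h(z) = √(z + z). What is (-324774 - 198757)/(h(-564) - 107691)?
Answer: 18793192307/3865784203 + 1047062*I*√282/11597352609 ≈ 4.8614 + 0.0015161*I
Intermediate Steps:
h(z) = √2*√z (h(z) = √(2*z) = √2*√z)
(-324774 - 198757)/(h(-564) - 107691) = (-324774 - 198757)/(√2*√(-564) - 107691) = -523531/(√2*(2*I*√141) - 107691) = -523531/(2*I*√282 - 107691) = -523531/(-107691 + 2*I*√282)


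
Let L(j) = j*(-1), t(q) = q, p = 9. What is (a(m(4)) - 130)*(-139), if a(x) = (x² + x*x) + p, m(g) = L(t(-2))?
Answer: 15707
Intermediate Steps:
L(j) = -j
m(g) = 2 (m(g) = -1*(-2) = 2)
a(x) = 9 + 2*x² (a(x) = (x² + x*x) + 9 = (x² + x²) + 9 = 2*x² + 9 = 9 + 2*x²)
(a(m(4)) - 130)*(-139) = ((9 + 2*2²) - 130)*(-139) = ((9 + 2*4) - 130)*(-139) = ((9 + 8) - 130)*(-139) = (17 - 130)*(-139) = -113*(-139) = 15707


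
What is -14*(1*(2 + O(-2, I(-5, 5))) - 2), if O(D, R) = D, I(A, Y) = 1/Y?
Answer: 28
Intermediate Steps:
-14*(1*(2 + O(-2, I(-5, 5))) - 2) = -14*(1*(2 - 2) - 2) = -14*(1*0 - 2) = -14*(0 - 2) = -14*(-2) = 28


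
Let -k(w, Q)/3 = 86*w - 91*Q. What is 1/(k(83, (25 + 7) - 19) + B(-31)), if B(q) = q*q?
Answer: -1/16904 ≈ -5.9158e-5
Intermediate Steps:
B(q) = q²
k(w, Q) = -258*w + 273*Q (k(w, Q) = -3*(86*w - 91*Q) = -3*(-91*Q + 86*w) = -258*w + 273*Q)
1/(k(83, (25 + 7) - 19) + B(-31)) = 1/((-258*83 + 273*((25 + 7) - 19)) + (-31)²) = 1/((-21414 + 273*(32 - 19)) + 961) = 1/((-21414 + 273*13) + 961) = 1/((-21414 + 3549) + 961) = 1/(-17865 + 961) = 1/(-16904) = -1/16904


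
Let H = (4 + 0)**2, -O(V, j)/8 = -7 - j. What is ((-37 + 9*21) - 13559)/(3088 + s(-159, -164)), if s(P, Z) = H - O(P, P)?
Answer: -4469/1440 ≈ -3.1035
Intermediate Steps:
O(V, j) = 56 + 8*j (O(V, j) = -8*(-7 - j) = 56 + 8*j)
H = 16 (H = 4**2 = 16)
s(P, Z) = -40 - 8*P (s(P, Z) = 16 - (56 + 8*P) = 16 + (-56 - 8*P) = -40 - 8*P)
((-37 + 9*21) - 13559)/(3088 + s(-159, -164)) = ((-37 + 9*21) - 13559)/(3088 + (-40 - 8*(-159))) = ((-37 + 189) - 13559)/(3088 + (-40 + 1272)) = (152 - 13559)/(3088 + 1232) = -13407/4320 = -13407*1/4320 = -4469/1440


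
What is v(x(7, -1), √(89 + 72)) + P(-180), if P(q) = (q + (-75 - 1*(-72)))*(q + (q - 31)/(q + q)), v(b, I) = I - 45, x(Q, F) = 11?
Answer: 3934529/120 + √161 ≈ 32800.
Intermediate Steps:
v(b, I) = -45 + I
P(q) = (-3 + q)*(q + (-31 + q)/(2*q)) (P(q) = (q + (-75 + 72))*(q + (-31 + q)/((2*q))) = (q - 3)*(q + (-31 + q)*(1/(2*q))) = (-3 + q)*(q + (-31 + q)/(2*q)))
v(x(7, -1), √(89 + 72)) + P(-180) = (-45 + √(89 + 72)) + (-17 + (-180)² - 5/2*(-180) + (93/2)/(-180)) = (-45 + √161) + (-17 + 32400 + 450 + (93/2)*(-1/180)) = (-45 + √161) + (-17 + 32400 + 450 - 31/120) = (-45 + √161) + 3939929/120 = 3934529/120 + √161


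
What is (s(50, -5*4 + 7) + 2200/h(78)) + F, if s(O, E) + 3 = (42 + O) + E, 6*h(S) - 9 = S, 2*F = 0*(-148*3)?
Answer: 6604/29 ≈ 227.72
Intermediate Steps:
F = 0 (F = (0*(-148*3))/2 = (0*(-444))/2 = (1/2)*0 = 0)
h(S) = 3/2 + S/6
s(O, E) = 39 + E + O (s(O, E) = -3 + ((42 + O) + E) = -3 + (42 + E + O) = 39 + E + O)
(s(50, -5*4 + 7) + 2200/h(78)) + F = ((39 + (-5*4 + 7) + 50) + 2200/(3/2 + (1/6)*78)) + 0 = ((39 + (-20 + 7) + 50) + 2200/(3/2 + 13)) + 0 = ((39 - 13 + 50) + 2200/(29/2)) + 0 = (76 + 2200*(2/29)) + 0 = (76 + 4400/29) + 0 = 6604/29 + 0 = 6604/29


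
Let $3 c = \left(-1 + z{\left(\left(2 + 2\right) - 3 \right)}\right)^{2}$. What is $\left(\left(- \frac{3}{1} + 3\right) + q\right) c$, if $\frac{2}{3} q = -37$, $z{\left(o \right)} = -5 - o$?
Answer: $- \frac{1813}{2} \approx -906.5$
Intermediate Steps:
$q = - \frac{111}{2}$ ($q = \frac{3}{2} \left(-37\right) = - \frac{111}{2} \approx -55.5$)
$c = \frac{49}{3}$ ($c = \frac{\left(-1 - 6\right)^{2}}{3} = \frac{\left(-7\right)^{2}}{3} = \frac{1}{3} \cdot 49 = \frac{49}{3} \approx 16.333$)
$\left(\left(- \frac{3}{1} + 3\right) + q\right) c = \left(\left(- \frac{3}{1} + 3\right) - \frac{111}{2}\right) \frac{49}{3} = \left(\left(\left(-3\right) 1 + 3\right) - \frac{111}{2}\right) \frac{49}{3} = \left(\left(-3 + 3\right) - \frac{111}{2}\right) \frac{49}{3} = \left(0 - \frac{111}{2}\right) \frac{49}{3} = \left(- \frac{111}{2}\right) \frac{49}{3} = - \frac{1813}{2}$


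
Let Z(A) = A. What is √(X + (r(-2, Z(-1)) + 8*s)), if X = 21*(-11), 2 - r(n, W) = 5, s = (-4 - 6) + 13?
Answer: I*√210 ≈ 14.491*I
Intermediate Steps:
s = 3 (s = -10 + 13 = 3)
r(n, W) = -3 (r(n, W) = 2 - 1*5 = 2 - 5 = -3)
X = -231
√(X + (r(-2, Z(-1)) + 8*s)) = √(-231 + (-3 + 8*3)) = √(-231 + (-3 + 24)) = √(-231 + 21) = √(-210) = I*√210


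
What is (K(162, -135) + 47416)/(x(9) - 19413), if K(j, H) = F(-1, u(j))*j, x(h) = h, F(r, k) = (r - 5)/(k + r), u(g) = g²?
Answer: -28280389/11573163 ≈ -2.4436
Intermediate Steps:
F(r, k) = (-5 + r)/(k + r)
K(j, H) = -6*j/(-1 + j²) (K(j, H) = ((-5 - 1)/(j² - 1))*j = (-6/(-1 + j²))*j = -6*j/(-1 + j²))
(K(162, -135) + 47416)/(x(9) - 19413) = (-6*162/(-1 + 162²) + 47416)/(9 - 19413) = (-6*162/(-1 + 26244) + 47416)/(-19404) = (-6*162/26243 + 47416)*(-1/19404) = (-6*162*1/26243 + 47416)*(-1/19404) = (-972/26243 + 47416)*(-1/19404) = (1244337116/26243)*(-1/19404) = -28280389/11573163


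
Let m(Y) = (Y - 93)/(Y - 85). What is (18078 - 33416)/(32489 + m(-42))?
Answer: -973963/2063119 ≈ -0.47208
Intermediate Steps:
m(Y) = (-93 + Y)/(-85 + Y)
(18078 - 33416)/(32489 + m(-42)) = (18078 - 33416)/(32489 + (-93 - 42)/(-85 - 42)) = -15338/(32489 - 135/(-127)) = -15338/(32489 - 1/127*(-135)) = -15338/(32489 + 135/127) = -15338/4126238/127 = -15338*127/4126238 = -973963/2063119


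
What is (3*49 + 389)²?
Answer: 287296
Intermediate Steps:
(3*49 + 389)² = (147 + 389)² = 536² = 287296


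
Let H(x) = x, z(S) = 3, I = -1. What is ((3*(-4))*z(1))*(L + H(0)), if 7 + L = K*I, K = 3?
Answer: 360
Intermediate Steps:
L = -10 (L = -7 + 3*(-1) = -7 - 3 = -10)
((3*(-4))*z(1))*(L + H(0)) = ((3*(-4))*3)*(-10 + 0) = -12*3*(-10) = -36*(-10) = 360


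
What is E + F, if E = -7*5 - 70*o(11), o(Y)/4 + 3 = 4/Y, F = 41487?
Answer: 464092/11 ≈ 42190.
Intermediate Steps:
o(Y) = -12 + 16/Y (o(Y) = -12 + 4*(4/Y) = -12 + 16/Y)
E = 7735/11 (E = -7*5 - 70*(-12 + 16/11) = -35 - 70*(-12 + 16*(1/11)) = -35 - 70*(-12 + 16/11) = -35 - 70*(-116/11) = -35 + 8120/11 = 7735/11 ≈ 703.18)
E + F = 7735/11 + 41487 = 464092/11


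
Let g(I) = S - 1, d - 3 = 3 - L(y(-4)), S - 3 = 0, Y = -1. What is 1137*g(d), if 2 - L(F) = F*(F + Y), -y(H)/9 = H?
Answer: 2274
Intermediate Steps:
S = 3 (S = 3 + 0 = 3)
y(H) = -9*H
L(F) = 2 - F*(-1 + F) (L(F) = 2 - F*(F - 1) = 2 - F*(-1 + F))
d = 1264 (d = 3 + (3 - (2 - 9*(-4) - (-9*(-4))²)) = 3 + (3 - (2 + 36 - 1*36²)) = 3 + (3 - (2 + 36 - 1*1296)) = 3 + (3 - (2 + 36 - 1296)) = 3 + (3 - 1*(-1258)) = 3 + (3 + 1258) = 3 + 1261 = 1264)
g(I) = 2 (g(I) = 3 - 1 = 2)
1137*g(d) = 1137*2 = 2274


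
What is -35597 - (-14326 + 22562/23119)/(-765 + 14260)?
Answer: -11105609065053/311990905 ≈ -35596.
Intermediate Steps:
-35597 - (-14326 + 22562/23119)/(-765 + 14260) = -35597 - (-14326 + 22562*(1/23119))/13495 = -35597 - (-14326 + 22562/23119)/13495 = -35597 - (-331180232)/(23119*13495) = -35597 - 1*(-331180232/311990905) = -35597 + 331180232/311990905 = -11105609065053/311990905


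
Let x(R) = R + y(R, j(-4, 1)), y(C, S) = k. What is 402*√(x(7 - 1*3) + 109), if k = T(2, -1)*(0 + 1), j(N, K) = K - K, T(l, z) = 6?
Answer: 402*√119 ≈ 4385.3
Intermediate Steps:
j(N, K) = 0
k = 6 (k = 6*(0 + 1) = 6*1 = 6)
y(C, S) = 6
x(R) = 6 + R (x(R) = R + 6 = 6 + R)
402*√(x(7 - 1*3) + 109) = 402*√((6 + (7 - 1*3)) + 109) = 402*√((6 + (7 - 3)) + 109) = 402*√((6 + 4) + 109) = 402*√(10 + 109) = 402*√119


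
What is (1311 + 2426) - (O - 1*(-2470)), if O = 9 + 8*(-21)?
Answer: 1426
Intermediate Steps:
O = -159 (O = 9 - 168 = -159)
(1311 + 2426) - (O - 1*(-2470)) = (1311 + 2426) - (-159 - 1*(-2470)) = 3737 - (-159 + 2470) = 3737 - 1*2311 = 3737 - 2311 = 1426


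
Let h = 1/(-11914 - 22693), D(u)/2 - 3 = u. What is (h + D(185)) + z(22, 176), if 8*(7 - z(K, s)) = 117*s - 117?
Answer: -602542485/276856 ≈ -2176.4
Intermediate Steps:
D(u) = 6 + 2*u
h = -1/34607 (h = 1/(-34607) = -1/34607 ≈ -2.8896e-5)
z(K, s) = 173/8 - 117*s/8 (z(K, s) = 7 - (117*s - 117)/8 = 7 - (-117 + 117*s)/8 = 7 + (117/8 - 117*s/8) = 173/8 - 117*s/8)
(h + D(185)) + z(22, 176) = (-1/34607 + (6 + 2*185)) + (173/8 - 117/8*176) = (-1/34607 + (6 + 370)) + (173/8 - 2574) = (-1/34607 + 376) - 20419/8 = 13012231/34607 - 20419/8 = -602542485/276856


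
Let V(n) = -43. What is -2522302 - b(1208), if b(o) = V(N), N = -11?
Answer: -2522259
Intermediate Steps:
b(o) = -43
-2522302 - b(1208) = -2522302 - 1*(-43) = -2522302 + 43 = -2522259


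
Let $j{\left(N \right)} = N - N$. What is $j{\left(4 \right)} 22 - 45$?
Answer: $-45$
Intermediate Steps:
$j{\left(N \right)} = 0$
$j{\left(4 \right)} 22 - 45 = 0 \cdot 22 - 45 = 0 - 45 = -45$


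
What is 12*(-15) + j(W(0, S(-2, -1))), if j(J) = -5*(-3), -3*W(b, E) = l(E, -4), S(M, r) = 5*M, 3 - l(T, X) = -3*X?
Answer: -165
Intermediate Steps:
l(T, X) = 3 + 3*X (l(T, X) = 3 - (-3)*X = 3 + 3*X)
W(b, E) = 3 (W(b, E) = -(3 + 3*(-4))/3 = -(3 - 12)/3 = -⅓*(-9) = 3)
j(J) = 15
12*(-15) + j(W(0, S(-2, -1))) = 12*(-15) + 15 = -180 + 15 = -165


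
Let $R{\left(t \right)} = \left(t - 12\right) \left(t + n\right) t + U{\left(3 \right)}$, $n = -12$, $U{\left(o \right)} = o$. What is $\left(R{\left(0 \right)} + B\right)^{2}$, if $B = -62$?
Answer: $3481$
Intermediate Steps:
$R{\left(t \right)} = 3 + t \left(-12 + t\right)^{2}$ ($R{\left(t \right)} = \left(t - 12\right) \left(t - 12\right) t + 3 = \left(-12 + t\right) \left(-12 + t\right) t + 3 = \left(-12 + t\right)^{2} t + 3 = t \left(-12 + t\right)^{2} + 3 = 3 + t \left(-12 + t\right)^{2}$)
$\left(R{\left(0 \right)} + B\right)^{2} = \left(\left(3 + 0^{3} - 24 \cdot 0^{2} + 144 \cdot 0\right) - 62\right)^{2} = \left(\left(3 + 0 - 0 + 0\right) - 62\right)^{2} = \left(\left(3 + 0 + 0 + 0\right) - 62\right)^{2} = \left(3 - 62\right)^{2} = \left(-59\right)^{2} = 3481$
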